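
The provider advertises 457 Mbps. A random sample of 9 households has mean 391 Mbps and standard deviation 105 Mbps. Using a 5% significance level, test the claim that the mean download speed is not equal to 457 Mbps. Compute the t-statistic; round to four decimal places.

-1.8857

H0: μ = 457; H1: μ ≠ 457 (one-sample t-test, two-sided).
t = (x̄ − μ₀)/(s/√n) = (391 − 457)/(105/√9) = -1.8857
df = n − 1 = 8
Two-sided p-value ≈ 0.0961
Since p ≈ 0.0961 > α = 0.05, fail to reject H0; the evidence is not statistically significant.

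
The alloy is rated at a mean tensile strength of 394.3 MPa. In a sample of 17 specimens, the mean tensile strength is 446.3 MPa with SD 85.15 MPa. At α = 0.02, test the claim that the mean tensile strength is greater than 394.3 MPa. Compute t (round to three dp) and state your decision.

H0: μ = 394.3; H1: μ > 394.3 (one-sample t-test, right-tailed).
t = (x̄ − μ₀)/(s/√n) = (446.3 − 394.3)/(85.15/√17) = 2.518
df = n − 1 = 16
p-value = P(T ≥ 2.518) ≈ 0.0114
Since p ≈ 0.0114 < α = 0.02, reject H0; the data support H1.

t = 2.518; reject H0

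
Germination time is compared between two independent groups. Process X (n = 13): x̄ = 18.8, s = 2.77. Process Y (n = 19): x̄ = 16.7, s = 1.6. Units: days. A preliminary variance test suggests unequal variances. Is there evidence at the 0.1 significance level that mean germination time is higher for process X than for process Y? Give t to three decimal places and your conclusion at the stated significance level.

t = 2.466; reject H0

Let group 1 = process X, group 2 = process Y. H0: μ_1 = μ_2; H1: μ_1 > μ_2 (Welch's two-sample t-test, right-tailed).
t = (x̄_1 − x̄_2)/√(s_1²/n_1 + s_2²/n_2) = (18.8 − 16.7)/√(2.77²/13 + 1.6²/19) = 2.466
Welch–Satterthwaite df ≈ 17.50
p-value = P(T ≥ 2.466) ≈ 0.0121
Since p ≈ 0.0121 < α = 0.1, reject H0; the evidence is statistically significant.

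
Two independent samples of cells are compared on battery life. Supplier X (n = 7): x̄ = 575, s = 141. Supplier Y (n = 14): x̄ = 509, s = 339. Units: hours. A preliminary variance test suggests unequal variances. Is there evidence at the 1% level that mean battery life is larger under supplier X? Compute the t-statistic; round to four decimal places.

0.6279

Let group 1 = supplier X, group 2 = supplier Y. H0: μ_1 = μ_2; H1: μ_1 > μ_2 (Welch's two-sample t-test, right-tailed).
t = (x̄_1 − x̄_2)/√(s_1²/n_1 + s_2²/n_2) = (575 − 509)/√(141²/7 + 339²/14) = 0.6279
Welch–Satterthwaite df ≈ 18.70
p-value = P(T ≥ 0.6279) ≈ 0.269
Since p ≈ 0.269 > α = 0.01, fail to reject H0; the data do not provide sufficient evidence against H0.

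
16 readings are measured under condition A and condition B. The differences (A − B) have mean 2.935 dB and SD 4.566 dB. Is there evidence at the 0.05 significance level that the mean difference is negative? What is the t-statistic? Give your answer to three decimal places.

2.571

H0: μ_d = 0; H1: μ_d < 0 (paired t-test on the differences, left-tailed).
t = d̄/(s_d/√n) = 2.935/(4.566/√16) = 2.571
df = n − 1 = 15
p-value = P(T ≤ 2.571) ≈ 0.9894
Since p ≈ 0.9894 > α = 0.05, fail to reject H0; the data do not provide sufficient evidence against H0.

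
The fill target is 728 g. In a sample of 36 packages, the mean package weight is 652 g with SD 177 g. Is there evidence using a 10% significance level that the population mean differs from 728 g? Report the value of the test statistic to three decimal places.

H0: μ = 728; H1: μ ≠ 728 (one-sample t-test, two-sided).
t = (x̄ − μ₀)/(s/√n) = (652 − 728)/(177/√36) = -2.576
df = n − 1 = 35
Two-sided p-value ≈ 0.014
Since p ≈ 0.014 < α = 0.1, reject H0; the evidence is statistically significant.

-2.576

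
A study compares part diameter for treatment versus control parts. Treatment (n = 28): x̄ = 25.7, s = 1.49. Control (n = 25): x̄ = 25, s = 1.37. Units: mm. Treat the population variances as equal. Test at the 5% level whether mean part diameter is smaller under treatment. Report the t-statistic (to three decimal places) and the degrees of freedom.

Let group 1 = treatment, group 2 = control. H0: μ_1 = μ_2; H1: μ_1 < μ_2 (two-sample pooled-variance t-test, left-tailed).
s_p² = [(28−1)·1.49² + (25−1)·1.37²]/(28+25−2) = 2.05859
t = (25.7 − 25)/√[2.05859·(1/28 + 1/25)] = 1.773
df = n₁ + n₂ − 2 = 51
p-value = P(T ≤ 1.773) ≈ 0.959
Since p ≈ 0.959 > α = 0.05, fail to reject H0; the evidence is not statistically significant.

t = 1.773, df = 51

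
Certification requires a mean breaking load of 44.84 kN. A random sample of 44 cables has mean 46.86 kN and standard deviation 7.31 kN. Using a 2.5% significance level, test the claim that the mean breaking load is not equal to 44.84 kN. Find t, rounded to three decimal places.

H0: μ = 44.84; H1: μ ≠ 44.84 (one-sample t-test, two-sided).
t = (x̄ − μ₀)/(s/√n) = (46.86 − 44.84)/(7.31/√44) = 1.833
df = n − 1 = 43
Two-sided p-value ≈ 0.0737
Since p ≈ 0.0737 > α = 0.025, fail to reject H0; the data do not provide sufficient evidence against H0.

1.833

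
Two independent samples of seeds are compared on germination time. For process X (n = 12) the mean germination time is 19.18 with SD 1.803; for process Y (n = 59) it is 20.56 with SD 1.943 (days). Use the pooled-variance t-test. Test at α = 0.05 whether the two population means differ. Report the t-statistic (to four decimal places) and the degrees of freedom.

Let group 1 = process X, group 2 = process Y. H0: μ_1 = μ_2; H1: μ_1 ≠ μ_2 (two-sample pooled-variance t-test, two-sided).
s_p² = [(12−1)·1.803² + (59−1)·1.943²]/(12+59−2) = 3.69164
t = (19.18 − 20.56)/√[3.69164·(1/12 + 1/59)] = -2.2681
df = n₁ + n₂ − 2 = 69
Two-sided p-value ≈ 0.0265
Since p ≈ 0.0265 < α = 0.05, reject H0; the data support H1.

t = -2.2681, df = 69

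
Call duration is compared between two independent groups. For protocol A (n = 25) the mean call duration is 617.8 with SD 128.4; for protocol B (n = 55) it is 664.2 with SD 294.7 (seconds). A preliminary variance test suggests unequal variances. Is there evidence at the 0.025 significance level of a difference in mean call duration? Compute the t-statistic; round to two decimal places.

Let group 1 = protocol A, group 2 = protocol B. H0: μ_1 = μ_2; H1: μ_1 ≠ μ_2 (Welch's two-sample t-test, two-sided).
t = (x̄_1 − x̄_2)/√(s_1²/n_1 + s_2²/n_2) = (617.8 − 664.2)/√(128.4²/25 + 294.7²/55) = -0.98
Welch–Satterthwaite df ≈ 77.94
Two-sided p-value ≈ 0.330
Since p ≈ 0.330 > α = 0.025, fail to reject H0; the data do not provide sufficient evidence against H0.

-0.98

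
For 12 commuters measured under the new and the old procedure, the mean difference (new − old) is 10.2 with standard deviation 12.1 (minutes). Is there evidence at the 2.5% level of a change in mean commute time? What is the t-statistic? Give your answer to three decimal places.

2.920

H0: μ_d = 0; H1: μ_d ≠ 0 (paired t-test on the differences, two-sided).
t = d̄/(s_d/√n) = 10.2/(12.1/√12) = 2.920
df = n − 1 = 11
Two-sided p-value ≈ 0.0139
Since p ≈ 0.0139 < α = 0.025, reject H0; the evidence is statistically significant.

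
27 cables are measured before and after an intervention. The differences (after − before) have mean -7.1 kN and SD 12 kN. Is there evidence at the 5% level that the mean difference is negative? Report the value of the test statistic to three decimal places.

-3.074

H0: μ_d = 0; H1: μ_d < 0 (paired t-test on the differences, left-tailed).
t = d̄/(s_d/√n) = -7.1/(12/√27) = -3.074
df = n − 1 = 26
p-value = P(T ≤ -3.074) ≈ 0.002
Since p ≈ 0.002 < α = 0.05, reject H0; the data support H1.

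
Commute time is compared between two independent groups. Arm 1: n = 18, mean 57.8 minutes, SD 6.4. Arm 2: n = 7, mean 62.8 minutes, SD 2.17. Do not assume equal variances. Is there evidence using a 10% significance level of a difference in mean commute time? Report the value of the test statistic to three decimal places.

Let group 1 = arm 1, group 2 = arm 2. H0: μ_1 = μ_2; H1: μ_1 ≠ μ_2 (Welch's two-sample t-test, two-sided).
t = (x̄_1 − x̄_2)/√(s_1²/n_1 + s_2²/n_2) = (57.8 − 62.8)/√(6.4²/18 + 2.17²/7) = -2.912
Welch–Satterthwaite df ≈ 22.87
Two-sided p-value ≈ 0.008
Since p ≈ 0.008 < α = 0.1, reject H0; the data support H1.

-2.912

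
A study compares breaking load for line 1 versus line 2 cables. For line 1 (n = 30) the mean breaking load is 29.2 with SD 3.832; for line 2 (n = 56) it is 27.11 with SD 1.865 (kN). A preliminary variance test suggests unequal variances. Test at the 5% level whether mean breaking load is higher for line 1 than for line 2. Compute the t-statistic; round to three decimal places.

2.814

Let group 1 = line 1, group 2 = line 2. H0: μ_1 = μ_2; H1: μ_1 > μ_2 (Welch's two-sample t-test, right-tailed).
t = (x̄_1 − x̄_2)/√(s_1²/n_1 + s_2²/n_2) = (29.2 − 27.11)/√(3.832²/30 + 1.865²/56) = 2.814
Welch–Satterthwaite df ≈ 36.52
p-value = P(T ≥ 2.814) ≈ 0.004
Since p ≈ 0.004 < α = 0.05, reject H0; the data support H1.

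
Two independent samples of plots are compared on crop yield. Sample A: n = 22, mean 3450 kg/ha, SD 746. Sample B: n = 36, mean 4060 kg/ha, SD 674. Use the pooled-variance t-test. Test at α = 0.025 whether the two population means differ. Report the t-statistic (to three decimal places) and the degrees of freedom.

Let group 1 = sample A, group 2 = sample B. H0: μ_1 = μ_2; H1: μ_1 ≠ μ_2 (two-sample pooled-variance t-test, two-sided).
s_p² = [(22−1)·746² + (36−1)·674²]/(22+36−2) = 492616
t = (3450 − 4060)/√[492616·(1/22 + 1/36)] = -3.212
df = n₁ + n₂ − 2 = 56
Two-sided p-value ≈ 0.0022
Since p ≈ 0.0022 < α = 0.025, reject H0; the evidence is statistically significant.

t = -3.212, df = 56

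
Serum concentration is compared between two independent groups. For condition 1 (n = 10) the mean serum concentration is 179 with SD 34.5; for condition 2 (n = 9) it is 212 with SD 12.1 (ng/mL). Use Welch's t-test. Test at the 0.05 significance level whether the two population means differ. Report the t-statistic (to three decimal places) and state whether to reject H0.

t = -2.837; reject H0

Let group 1 = condition 1, group 2 = condition 2. H0: μ_1 = μ_2; H1: μ_1 ≠ μ_2 (Welch's two-sample t-test, two-sided).
t = (x̄_1 − x̄_2)/√(s_1²/n_1 + s_2²/n_2) = (179 − 212)/√(34.5²/10 + 12.1²/9) = -2.837
Welch–Satterthwaite df ≈ 11.39
Two-sided p-value ≈ 0.0157
Since p ≈ 0.0157 < α = 0.05, reject H0; the evidence is statistically significant.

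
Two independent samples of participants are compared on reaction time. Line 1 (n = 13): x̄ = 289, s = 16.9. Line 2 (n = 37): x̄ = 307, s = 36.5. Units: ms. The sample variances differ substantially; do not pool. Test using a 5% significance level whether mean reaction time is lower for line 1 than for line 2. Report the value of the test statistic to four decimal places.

Let group 1 = line 1, group 2 = line 2. H0: μ_1 = μ_2; H1: μ_1 < μ_2 (Welch's two-sample t-test, left-tailed).
t = (x̄_1 − x̄_2)/√(s_1²/n_1 + s_2²/n_2) = (289 − 307)/√(16.9²/13 + 36.5²/37) = -2.3640
Welch–Satterthwaite df ≈ 44.09
p-value = P(T ≤ -2.3640) ≈ 0.011
Since p ≈ 0.011 < α = 0.05, reject H0; the evidence is statistically significant.

-2.3640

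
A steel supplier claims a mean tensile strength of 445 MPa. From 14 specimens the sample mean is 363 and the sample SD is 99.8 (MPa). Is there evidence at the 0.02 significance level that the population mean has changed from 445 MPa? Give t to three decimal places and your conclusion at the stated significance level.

t = -3.074; reject H0

H0: μ = 445; H1: μ ≠ 445 (one-sample t-test, two-sided).
t = (x̄ − μ₀)/(s/√n) = (363 − 445)/(99.8/√14) = -3.074
df = n − 1 = 13
Two-sided p-value ≈ 0.0089
Since p ≈ 0.0089 < α = 0.02, reject H0; the data support H1.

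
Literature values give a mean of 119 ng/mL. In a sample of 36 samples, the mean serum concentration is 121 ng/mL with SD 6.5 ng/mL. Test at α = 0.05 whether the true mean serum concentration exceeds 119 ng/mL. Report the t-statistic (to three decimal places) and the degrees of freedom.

t = 1.846, df = 35

H0: μ = 119; H1: μ > 119 (one-sample t-test, right-tailed).
t = (x̄ − μ₀)/(s/√n) = (121 − 119)/(6.5/√36) = 1.846
df = n − 1 = 35
p-value = P(T ≥ 1.846) ≈ 0.0367
Since p ≈ 0.0367 < α = 0.05, reject H0; the data support H1.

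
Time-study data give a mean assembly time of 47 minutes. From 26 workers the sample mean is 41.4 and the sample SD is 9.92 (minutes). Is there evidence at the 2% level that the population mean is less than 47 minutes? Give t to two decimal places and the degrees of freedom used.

H0: μ = 47; H1: μ < 47 (one-sample t-test, left-tailed).
t = (x̄ − μ₀)/(s/√n) = (41.4 − 47)/(9.92/√26) = -2.88
df = n − 1 = 25
p-value = P(T ≤ -2.88) ≈ 0.004
Since p ≈ 0.004 < α = 0.02, reject H0; the data support H1.

t = -2.88, df = 25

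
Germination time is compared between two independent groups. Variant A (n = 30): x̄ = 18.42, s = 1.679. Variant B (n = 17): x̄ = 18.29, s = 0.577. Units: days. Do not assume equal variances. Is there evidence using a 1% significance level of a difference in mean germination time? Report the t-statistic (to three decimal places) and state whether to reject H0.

t = 0.386; fail to reject H0

Let group 1 = variant A, group 2 = variant B. H0: μ_1 = μ_2; H1: μ_1 ≠ μ_2 (Welch's two-sample t-test, two-sided).
t = (x̄_1 − x̄_2)/√(s_1²/n_1 + s_2²/n_2) = (18.42 − 18.29)/√(1.679²/30 + 0.577²/17) = 0.386
Welch–Satterthwaite df ≈ 39.26
Two-sided p-value ≈ 0.7017
Since p ≈ 0.7017 > α = 0.01, fail to reject H0; the data do not provide sufficient evidence against H0.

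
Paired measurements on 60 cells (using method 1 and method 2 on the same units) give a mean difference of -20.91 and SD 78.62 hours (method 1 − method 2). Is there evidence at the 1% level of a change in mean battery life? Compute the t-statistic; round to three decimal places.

-2.060

H0: μ_d = 0; H1: μ_d ≠ 0 (paired t-test on the differences, two-sided).
t = d̄/(s_d/√n) = -20.91/(78.62/√60) = -2.060
df = n − 1 = 59
Two-sided p-value ≈ 0.0438
Since p ≈ 0.0438 > α = 0.01, fail to reject H0; the evidence is not statistically significant.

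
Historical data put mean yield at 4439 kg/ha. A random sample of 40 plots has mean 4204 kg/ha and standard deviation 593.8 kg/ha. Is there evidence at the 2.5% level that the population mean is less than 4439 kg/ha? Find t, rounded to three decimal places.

H0: μ = 4439; H1: μ < 4439 (one-sample t-test, left-tailed).
t = (x̄ − μ₀)/(s/√n) = (4204 − 4439)/(593.8/√40) = -2.503
df = n − 1 = 39
p-value = P(T ≤ -2.503) ≈ 0.008
Since p ≈ 0.008 < α = 0.025, reject H0; the evidence is statistically significant.

-2.503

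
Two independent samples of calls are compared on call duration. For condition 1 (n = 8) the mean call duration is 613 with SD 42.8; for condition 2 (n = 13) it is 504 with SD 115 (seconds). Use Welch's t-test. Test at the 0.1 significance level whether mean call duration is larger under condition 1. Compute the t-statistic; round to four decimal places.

3.0876

Let group 1 = condition 1, group 2 = condition 2. H0: μ_1 = μ_2; H1: μ_1 > μ_2 (Welch's two-sample t-test, right-tailed).
t = (x̄_1 − x̄_2)/√(s_1²/n_1 + s_2²/n_2) = (613 − 504)/√(42.8²/8 + 115²/13) = 3.0876
Welch–Satterthwaite df ≈ 16.57
p-value = P(T ≥ 3.0876) ≈ 0.0034
Since p ≈ 0.0034 < α = 0.1, reject H0; the evidence is statistically significant.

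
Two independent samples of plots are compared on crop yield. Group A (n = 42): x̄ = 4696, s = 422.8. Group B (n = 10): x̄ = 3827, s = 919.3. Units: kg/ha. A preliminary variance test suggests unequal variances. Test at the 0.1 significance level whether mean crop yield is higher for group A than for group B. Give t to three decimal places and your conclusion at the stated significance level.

Let group 1 = group A, group 2 = group B. H0: μ_1 = μ_2; H1: μ_1 > μ_2 (Welch's two-sample t-test, right-tailed).
t = (x̄_1 − x̄_2)/√(s_1²/n_1 + s_2²/n_2) = (4696 − 3827)/√(422.8²/42 + 919.3²/10) = 2.917
Welch–Satterthwaite df ≈ 9.92
p-value = P(T ≥ 2.917) ≈ 0.0078
Since p ≈ 0.0078 < α = 0.1, reject H0; the data support H1.

t = 2.917; reject H0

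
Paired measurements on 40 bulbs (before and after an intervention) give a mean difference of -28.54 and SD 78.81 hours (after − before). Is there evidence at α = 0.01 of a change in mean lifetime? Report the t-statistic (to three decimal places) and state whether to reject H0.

t = -2.290; fail to reject H0

H0: μ_d = 0; H1: μ_d ≠ 0 (paired t-test on the differences, two-sided).
t = d̄/(s_d/√n) = -28.54/(78.81/√40) = -2.290
df = n − 1 = 39
Two-sided p-value ≈ 0.027
Since p ≈ 0.027 > α = 0.01, fail to reject H0; the evidence is not statistically significant.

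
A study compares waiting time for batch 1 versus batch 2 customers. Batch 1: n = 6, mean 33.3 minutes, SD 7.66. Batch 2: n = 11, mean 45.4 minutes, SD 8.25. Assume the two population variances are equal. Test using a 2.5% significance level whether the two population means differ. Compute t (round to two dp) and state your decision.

Let group 1 = batch 1, group 2 = batch 2. H0: μ_1 = μ_2; H1: μ_1 ≠ μ_2 (two-sample pooled-variance t-test, two-sided).
s_p² = [(6−1)·7.66² + (11−1)·8.25²]/(6+11−2) = 64.9335
t = (33.3 − 45.4)/√[64.9335·(1/6 + 1/11)] = -2.96
df = n₁ + n₂ − 2 = 15
Two-sided p-value ≈ 0.010
Since p ≈ 0.010 < α = 0.025, reject H0; the data support H1.

t = -2.96; reject H0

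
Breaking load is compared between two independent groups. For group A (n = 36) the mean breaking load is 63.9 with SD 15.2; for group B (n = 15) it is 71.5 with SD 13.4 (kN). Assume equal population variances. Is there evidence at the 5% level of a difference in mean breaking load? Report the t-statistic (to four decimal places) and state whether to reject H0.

t = -1.6814; fail to reject H0

Let group 1 = group A, group 2 = group B. H0: μ_1 = μ_2; H1: μ_1 ≠ μ_2 (two-sample pooled-variance t-test, two-sided).
s_p² = [(36−1)·15.2² + (15−1)·13.4²]/(36+15−2) = 216.331
t = (63.9 − 71.5)/√[216.331·(1/36 + 1/15)] = -1.6814
df = n₁ + n₂ − 2 = 49
Two-sided p-value ≈ 0.0991
Since p ≈ 0.0991 > α = 0.05, fail to reject H0; the evidence is not statistically significant.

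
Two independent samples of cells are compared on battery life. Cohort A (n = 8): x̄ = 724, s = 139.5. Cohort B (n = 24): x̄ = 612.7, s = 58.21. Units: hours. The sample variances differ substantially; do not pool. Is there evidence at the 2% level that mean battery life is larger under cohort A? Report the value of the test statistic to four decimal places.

Let group 1 = cohort A, group 2 = cohort B. H0: μ_1 = μ_2; H1: μ_1 > μ_2 (Welch's two-sample t-test, right-tailed).
t = (x̄_1 − x̄_2)/√(s_1²/n_1 + s_2²/n_2) = (724 − 612.7)/√(139.5²/8 + 58.21²/24) = 2.1939
Welch–Satterthwaite df ≈ 7.83
p-value = P(T ≥ 2.1939) ≈ 0.0301
Since p ≈ 0.0301 > α = 0.02, fail to reject H0; the evidence is not statistically significant.

2.1939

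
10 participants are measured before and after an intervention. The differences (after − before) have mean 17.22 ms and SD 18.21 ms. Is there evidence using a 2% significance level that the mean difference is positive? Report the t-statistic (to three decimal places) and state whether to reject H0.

t = 2.990; reject H0

H0: μ_d = 0; H1: μ_d > 0 (paired t-test on the differences, right-tailed).
t = d̄/(s_d/√n) = 17.22/(18.21/√10) = 2.990
df = n − 1 = 9
p-value = P(T ≥ 2.990) ≈ 0.0076
Since p ≈ 0.0076 < α = 0.02, reject H0; the data support H1.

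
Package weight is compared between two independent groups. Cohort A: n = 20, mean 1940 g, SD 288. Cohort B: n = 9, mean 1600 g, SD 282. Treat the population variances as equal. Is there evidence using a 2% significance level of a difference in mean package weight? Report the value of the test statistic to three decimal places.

Let group 1 = cohort A, group 2 = cohort B. H0: μ_1 = μ_2; H1: μ_1 ≠ μ_2 (two-sample pooled-variance t-test, two-sided).
s_p² = [(20−1)·288² + (9−1)·282²]/(20+9−2) = 81930.7
t = (1940 − 1600)/√[81930.7·(1/20 + 1/9)] = 2.959
df = n₁ + n₂ − 2 = 27
Two-sided p-value ≈ 0.006
Since p ≈ 0.006 < α = 0.02, reject H0; the evidence is statistically significant.

2.959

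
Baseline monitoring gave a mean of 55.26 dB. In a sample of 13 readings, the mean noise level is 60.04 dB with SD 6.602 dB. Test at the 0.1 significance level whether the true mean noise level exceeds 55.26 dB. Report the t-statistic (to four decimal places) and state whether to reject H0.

H0: μ = 55.26; H1: μ > 55.26 (one-sample t-test, right-tailed).
t = (x̄ − μ₀)/(s/√n) = (60.04 − 55.26)/(6.602/√13) = 2.6105
df = n − 1 = 12
p-value = P(T ≥ 2.6105) ≈ 0.011
Since p ≈ 0.011 < α = 0.1, reject H0; the evidence is statistically significant.

t = 2.6105; reject H0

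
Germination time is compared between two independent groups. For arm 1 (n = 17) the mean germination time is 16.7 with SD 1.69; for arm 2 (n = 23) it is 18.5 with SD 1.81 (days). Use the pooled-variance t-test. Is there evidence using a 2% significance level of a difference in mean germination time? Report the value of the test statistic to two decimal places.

Let group 1 = arm 1, group 2 = arm 2. H0: μ_1 = μ_2; H1: μ_1 ≠ μ_2 (two-sample pooled-variance t-test, two-sided).
s_p² = [(17−1)·1.69² + (23−1)·1.81²]/(17+23−2) = 3.09926
t = (16.7 − 18.5)/√[3.09926·(1/17 + 1/23)] = -3.20
df = n₁ + n₂ − 2 = 38
Two-sided p-value ≈ 0.003
Since p ≈ 0.003 < α = 0.02, reject H0; the data support H1.

-3.20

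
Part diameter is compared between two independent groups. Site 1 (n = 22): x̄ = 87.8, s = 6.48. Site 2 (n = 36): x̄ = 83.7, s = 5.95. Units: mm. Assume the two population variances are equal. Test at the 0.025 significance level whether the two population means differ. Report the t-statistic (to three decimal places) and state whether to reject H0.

t = 2.462; reject H0

Let group 1 = site 1, group 2 = site 2. H0: μ_1 = μ_2; H1: μ_1 ≠ μ_2 (two-sample pooled-variance t-test, two-sided).
s_p² = [(22−1)·6.48² + (36−1)·5.95²]/(22+36−2) = 37.873
t = (87.8 − 83.7)/√[37.873·(1/22 + 1/36)] = 2.462
df = n₁ + n₂ − 2 = 56
Two-sided p-value ≈ 0.0169
Since p ≈ 0.0169 < α = 0.025, reject H0; the data support H1.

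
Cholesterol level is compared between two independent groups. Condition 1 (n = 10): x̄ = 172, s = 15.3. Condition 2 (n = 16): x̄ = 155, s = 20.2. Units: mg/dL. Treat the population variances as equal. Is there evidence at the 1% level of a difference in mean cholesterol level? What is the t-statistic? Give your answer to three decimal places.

Let group 1 = condition 1, group 2 = condition 2. H0: μ_1 = μ_2; H1: μ_1 ≠ μ_2 (two-sample pooled-variance t-test, two-sided).
s_p² = [(10−1)·15.3² + (16−1)·20.2²]/(10+16−2) = 342.809
t = (172 − 155)/√[342.809·(1/10 + 1/16)] = 2.278
df = n₁ + n₂ − 2 = 24
Two-sided p-value ≈ 0.032
Since p ≈ 0.032 > α = 0.01, fail to reject H0; the data do not provide sufficient evidence against H0.

2.278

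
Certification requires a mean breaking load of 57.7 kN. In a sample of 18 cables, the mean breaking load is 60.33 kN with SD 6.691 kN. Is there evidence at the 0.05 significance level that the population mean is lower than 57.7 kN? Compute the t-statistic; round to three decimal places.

1.668

H0: μ = 57.7; H1: μ < 57.7 (one-sample t-test, left-tailed).
t = (x̄ − μ₀)/(s/√n) = (60.33 − 57.7)/(6.691/√18) = 1.668
df = n − 1 = 17
p-value = P(T ≤ 1.668) ≈ 0.943
Since p ≈ 0.943 > α = 0.05, fail to reject H0; the evidence is not statistically significant.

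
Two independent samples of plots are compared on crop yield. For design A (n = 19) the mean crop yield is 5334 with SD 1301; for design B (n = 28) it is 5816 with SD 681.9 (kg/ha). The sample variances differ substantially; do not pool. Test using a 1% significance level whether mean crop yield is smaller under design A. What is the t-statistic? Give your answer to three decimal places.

-1.483

Let group 1 = design A, group 2 = design B. H0: μ_1 = μ_2; H1: μ_1 < μ_2 (Welch's two-sample t-test, left-tailed).
t = (x̄_1 − x̄_2)/√(s_1²/n_1 + s_2²/n_2) = (5334 − 5816)/√(1301²/19 + 681.9²/28) = -1.483
Welch–Satterthwaite df ≈ 24.76
p-value = P(T ≤ -1.483) ≈ 0.0754
Since p ≈ 0.0754 > α = 0.01, fail to reject H0; the data do not provide sufficient evidence against H0.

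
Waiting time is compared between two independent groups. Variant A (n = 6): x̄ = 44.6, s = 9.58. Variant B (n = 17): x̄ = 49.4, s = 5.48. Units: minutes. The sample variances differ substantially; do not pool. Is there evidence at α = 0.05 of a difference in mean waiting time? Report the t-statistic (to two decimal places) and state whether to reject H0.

t = -1.16; fail to reject H0

Let group 1 = variant A, group 2 = variant B. H0: μ_1 = μ_2; H1: μ_1 ≠ μ_2 (Welch's two-sample t-test, two-sided).
t = (x̄_1 − x̄_2)/√(s_1²/n_1 + s_2²/n_2) = (44.6 − 49.4)/√(9.58²/6 + 5.48²/17) = -1.16
Welch–Satterthwaite df ≈ 6.20
Two-sided p-value ≈ 0.288
Since p ≈ 0.288 > α = 0.05, fail to reject H0; the data do not provide sufficient evidence against H0.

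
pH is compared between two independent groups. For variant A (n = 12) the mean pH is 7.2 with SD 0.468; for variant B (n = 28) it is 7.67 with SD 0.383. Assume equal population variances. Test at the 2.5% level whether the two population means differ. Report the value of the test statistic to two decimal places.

Let group 1 = variant A, group 2 = variant B. H0: μ_1 = μ_2; H1: μ_1 ≠ μ_2 (two-sample pooled-variance t-test, two-sided).
s_p² = [(12−1)·0.468² + (28−1)·0.383²]/(12+28−2) = 0.167628
t = (7.2 − 7.67)/√[0.167628·(1/12 + 1/28)] = -3.33
df = n₁ + n₂ − 2 = 38
Two-sided p-value ≈ 0.002
Since p ≈ 0.002 < α = 0.025, reject H0; the evidence is statistically significant.

-3.33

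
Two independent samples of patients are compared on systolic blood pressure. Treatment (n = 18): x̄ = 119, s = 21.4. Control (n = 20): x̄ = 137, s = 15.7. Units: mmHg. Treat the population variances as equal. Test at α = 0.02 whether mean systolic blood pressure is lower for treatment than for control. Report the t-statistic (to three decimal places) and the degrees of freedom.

Let group 1 = treatment, group 2 = control. H0: μ_1 = μ_2; H1: μ_1 < μ_2 (two-sample pooled-variance t-test, left-tailed).
s_p² = [(18−1)·21.4² + (20−1)·15.7²]/(18+20−2) = 346.351
t = (119 − 137)/√[346.351·(1/18 + 1/20)] = -2.977
df = n₁ + n₂ − 2 = 36
p-value = P(T ≤ -2.977) ≈ 0.0026
Since p ≈ 0.0026 < α = 0.02, reject H0; the evidence is statistically significant.

t = -2.977, df = 36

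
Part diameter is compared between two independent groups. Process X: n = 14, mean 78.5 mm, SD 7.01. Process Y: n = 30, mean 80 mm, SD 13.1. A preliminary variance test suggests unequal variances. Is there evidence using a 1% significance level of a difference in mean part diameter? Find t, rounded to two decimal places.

Let group 1 = process X, group 2 = process Y. H0: μ_1 = μ_2; H1: μ_1 ≠ μ_2 (Welch's two-sample t-test, two-sided).
t = (x̄_1 − x̄_2)/√(s_1²/n_1 + s_2²/n_2) = (78.5 − 80)/√(7.01²/14 + 13.1²/30) = -0.49
Welch–Satterthwaite df ≈ 41.04
Two-sided p-value ≈ 0.6241
Since p ≈ 0.6241 > α = 0.01, fail to reject H0; the data do not provide sufficient evidence against H0.

-0.49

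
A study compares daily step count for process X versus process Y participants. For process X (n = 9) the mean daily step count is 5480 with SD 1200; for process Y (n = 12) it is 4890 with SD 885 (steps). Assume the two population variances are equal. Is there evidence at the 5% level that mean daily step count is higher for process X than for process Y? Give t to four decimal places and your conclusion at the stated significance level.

t = 1.2997; fail to reject H0

Let group 1 = process X, group 2 = process Y. H0: μ_1 = μ_2; H1: μ_1 > μ_2 (two-sample pooled-variance t-test, right-tailed).
s_p² = [(9−1)·1200² + (12−1)·885²]/(9+12−2) = 1059760
t = (5480 − 4890)/√[1059760·(1/9 + 1/12)] = 1.2997
df = n₁ + n₂ − 2 = 19
p-value = P(T ≥ 1.2997) ≈ 0.1046
Since p ≈ 0.1046 > α = 0.05, fail to reject H0; the data do not provide sufficient evidence against H0.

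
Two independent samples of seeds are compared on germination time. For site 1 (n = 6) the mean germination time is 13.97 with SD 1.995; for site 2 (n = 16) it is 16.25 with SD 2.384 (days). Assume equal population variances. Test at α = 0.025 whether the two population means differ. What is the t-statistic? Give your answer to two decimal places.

-2.08

Let group 1 = site 1, group 2 = site 2. H0: μ_1 = μ_2; H1: μ_1 ≠ μ_2 (two-sample pooled-variance t-test, two-sided).
s_p² = [(6−1)·1.995² + (16−1)·2.384²]/(6+16−2) = 5.2576
t = (13.97 − 16.25)/√[5.2576·(1/6 + 1/16)] = -2.08
df = n₁ + n₂ − 2 = 20
Two-sided p-value ≈ 0.0509
Since p ≈ 0.0509 > α = 0.025, fail to reject H0; the data do not provide sufficient evidence against H0.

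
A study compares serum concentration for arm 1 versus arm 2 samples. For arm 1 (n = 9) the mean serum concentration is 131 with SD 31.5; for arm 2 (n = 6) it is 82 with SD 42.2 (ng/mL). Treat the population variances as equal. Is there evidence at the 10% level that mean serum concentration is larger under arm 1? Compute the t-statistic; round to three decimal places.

2.583

Let group 1 = arm 1, group 2 = arm 2. H0: μ_1 = μ_2; H1: μ_1 > μ_2 (two-sample pooled-variance t-test, right-tailed).
s_p² = [(9−1)·31.5² + (6−1)·42.2²]/(9+6−2) = 1295.55
t = (131 − 82)/√[1295.55·(1/9 + 1/6)] = 2.583
df = n₁ + n₂ − 2 = 13
p-value = P(T ≥ 2.583) ≈ 0.0114
Since p ≈ 0.0114 < α = 0.1, reject H0; the data support H1.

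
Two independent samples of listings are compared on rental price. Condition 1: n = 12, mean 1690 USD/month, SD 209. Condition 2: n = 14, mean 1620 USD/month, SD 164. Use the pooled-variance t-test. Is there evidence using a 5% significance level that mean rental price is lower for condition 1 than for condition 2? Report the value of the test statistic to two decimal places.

0.96

Let group 1 = condition 1, group 2 = condition 2. H0: μ_1 = μ_2; H1: μ_1 < μ_2 (two-sample pooled-variance t-test, left-tailed).
s_p² = [(12−1)·209² + (14−1)·164²]/(12+14−2) = 34589.1
t = (1690 − 1620)/√[34589.1·(1/12 + 1/14)] = 0.96
df = n₁ + n₂ − 2 = 24
p-value = P(T ≤ 0.96) ≈ 0.826
Since p ≈ 0.826 > α = 0.05, fail to reject H0; the data do not provide sufficient evidence against H0.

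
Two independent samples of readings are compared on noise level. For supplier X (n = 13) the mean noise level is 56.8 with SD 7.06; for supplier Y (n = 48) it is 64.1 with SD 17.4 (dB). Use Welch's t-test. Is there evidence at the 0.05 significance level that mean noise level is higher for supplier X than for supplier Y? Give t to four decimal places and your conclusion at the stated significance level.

t = -2.2923; fail to reject H0

Let group 1 = supplier X, group 2 = supplier Y. H0: μ_1 = μ_2; H1: μ_1 > μ_2 (Welch's two-sample t-test, right-tailed).
t = (x̄_1 − x̄_2)/√(s_1²/n_1 + s_2²/n_2) = (56.8 − 64.1)/√(7.06²/13 + 17.4²/48) = -2.2923
Welch–Satterthwaite df ≈ 49.65
p-value = P(T ≥ -2.2923) ≈ 0.9869
Since p ≈ 0.9869 > α = 0.05, fail to reject H0; the data do not provide sufficient evidence against H0.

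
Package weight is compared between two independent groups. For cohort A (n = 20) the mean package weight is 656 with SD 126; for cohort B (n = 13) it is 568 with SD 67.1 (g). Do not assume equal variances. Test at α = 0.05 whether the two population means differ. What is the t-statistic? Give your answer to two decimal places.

2.61

Let group 1 = cohort A, group 2 = cohort B. H0: μ_1 = μ_2; H1: μ_1 ≠ μ_2 (Welch's two-sample t-test, two-sided).
t = (x̄_1 − x̄_2)/√(s_1²/n_1 + s_2²/n_2) = (656 − 568)/√(126²/20 + 67.1²/13) = 2.61
Welch–Satterthwaite df ≈ 30.12
Two-sided p-value ≈ 0.014
Since p ≈ 0.014 < α = 0.05, reject H0; the data support H1.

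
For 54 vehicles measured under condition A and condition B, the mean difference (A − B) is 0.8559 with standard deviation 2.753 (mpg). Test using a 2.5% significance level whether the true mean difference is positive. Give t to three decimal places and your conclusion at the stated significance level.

t = 2.285; reject H0

H0: μ_d = 0; H1: μ_d > 0 (paired t-test on the differences, right-tailed).
t = d̄/(s_d/√n) = 0.8559/(2.753/√54) = 2.285
df = n − 1 = 53
p-value = P(T ≥ 2.285) ≈ 0.013
Since p ≈ 0.013 < α = 0.025, reject H0; the data support H1.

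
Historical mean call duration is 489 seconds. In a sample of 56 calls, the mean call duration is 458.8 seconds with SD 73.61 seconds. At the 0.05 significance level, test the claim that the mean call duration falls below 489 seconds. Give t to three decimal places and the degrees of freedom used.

H0: μ = 489; H1: μ < 489 (one-sample t-test, left-tailed).
t = (x̄ − μ₀)/(s/√n) = (458.8 − 489)/(73.61/√56) = -3.070
df = n − 1 = 55
p-value = P(T ≤ -3.070) ≈ 0.002
Since p ≈ 0.002 < α = 0.05, reject H0; the evidence is statistically significant.

t = -3.070, df = 55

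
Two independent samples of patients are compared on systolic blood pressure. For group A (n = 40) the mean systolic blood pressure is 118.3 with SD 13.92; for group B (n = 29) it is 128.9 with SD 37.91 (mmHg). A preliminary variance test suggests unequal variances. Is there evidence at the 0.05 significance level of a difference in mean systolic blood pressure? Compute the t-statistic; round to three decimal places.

Let group 1 = group A, group 2 = group B. H0: μ_1 = μ_2; H1: μ_1 ≠ μ_2 (Welch's two-sample t-test, two-sided).
t = (x̄_1 − x̄_2)/√(s_1²/n_1 + s_2²/n_2) = (118.3 − 128.9)/√(13.92²/40 + 37.91²/29) = -1.437
Welch–Satterthwaite df ≈ 33.51
Two-sided p-value ≈ 0.160
Since p ≈ 0.160 > α = 0.05, fail to reject H0; the evidence is not statistically significant.

-1.437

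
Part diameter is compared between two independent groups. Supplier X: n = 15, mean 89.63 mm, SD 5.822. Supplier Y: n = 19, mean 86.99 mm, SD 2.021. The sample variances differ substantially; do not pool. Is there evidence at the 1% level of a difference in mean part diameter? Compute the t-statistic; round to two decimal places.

Let group 1 = supplier X, group 2 = supplier Y. H0: μ_1 = μ_2; H1: μ_1 ≠ μ_2 (Welch's two-sample t-test, two-sided).
t = (x̄_1 − x̄_2)/√(s_1²/n_1 + s_2²/n_2) = (89.63 − 86.99)/√(5.822²/15 + 2.021²/19) = 1.68
Welch–Satterthwaite df ≈ 16.67
Two-sided p-value ≈ 0.1120
Since p ≈ 0.1120 > α = 0.01, fail to reject H0; the data do not provide sufficient evidence against H0.

1.68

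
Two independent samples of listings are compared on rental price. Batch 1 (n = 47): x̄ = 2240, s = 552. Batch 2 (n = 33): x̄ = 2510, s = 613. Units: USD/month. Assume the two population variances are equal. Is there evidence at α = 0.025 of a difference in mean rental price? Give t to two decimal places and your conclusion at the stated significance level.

t = -2.06; fail to reject H0

Let group 1 = batch 1, group 2 = batch 2. H0: μ_1 = μ_2; H1: μ_1 ≠ μ_2 (two-sample pooled-variance t-test, two-sided).
s_p² = [(47−1)·552² + (33−1)·613²]/(47+33−2) = 333859
t = (2240 − 2510)/√[333859·(1/47 + 1/33)] = -2.06
df = n₁ + n₂ − 2 = 78
Two-sided p-value ≈ 0.0430
Since p ≈ 0.0430 > α = 0.025, fail to reject H0; the evidence is not statistically significant.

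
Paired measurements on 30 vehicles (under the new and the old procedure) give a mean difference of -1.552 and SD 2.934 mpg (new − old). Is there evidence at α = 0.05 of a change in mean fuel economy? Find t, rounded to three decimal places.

H0: μ_d = 0; H1: μ_d ≠ 0 (paired t-test on the differences, two-sided).
t = d̄/(s_d/√n) = -1.552/(2.934/√30) = -2.897
df = n − 1 = 29
Two-sided p-value ≈ 0.0071
Since p ≈ 0.0071 < α = 0.05, reject H0; the data support H1.

-2.897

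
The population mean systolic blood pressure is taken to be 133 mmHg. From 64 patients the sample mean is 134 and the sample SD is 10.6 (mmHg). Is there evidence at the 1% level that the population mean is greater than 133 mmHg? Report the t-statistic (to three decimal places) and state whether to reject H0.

t = 0.755; fail to reject H0

H0: μ = 133; H1: μ > 133 (one-sample t-test, right-tailed).
t = (x̄ − μ₀)/(s/√n) = (134 − 133)/(10.6/√64) = 0.755
df = n − 1 = 63
p-value = P(T ≥ 0.755) ≈ 0.2266
Since p ≈ 0.2266 > α = 0.01, fail to reject H0; the data do not provide sufficient evidence against H0.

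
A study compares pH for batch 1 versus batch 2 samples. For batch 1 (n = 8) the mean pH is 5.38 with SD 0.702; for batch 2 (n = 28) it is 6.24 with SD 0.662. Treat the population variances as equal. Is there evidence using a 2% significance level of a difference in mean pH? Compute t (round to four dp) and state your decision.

Let group 1 = batch 1, group 2 = batch 2. H0: μ_1 = μ_2; H1: μ_1 ≠ μ_2 (two-sample pooled-variance t-test, two-sided).
s_p² = [(8−1)·0.702² + (28−1)·0.662²]/(8+28−2) = 0.449477
t = (5.38 − 6.24)/√[0.449477·(1/8 + 1/28)] = -3.1998
df = n₁ + n₂ − 2 = 34
Two-sided p-value ≈ 0.003
Since p ≈ 0.003 < α = 0.02, reject H0; the data support H1.

t = -3.1998; reject H0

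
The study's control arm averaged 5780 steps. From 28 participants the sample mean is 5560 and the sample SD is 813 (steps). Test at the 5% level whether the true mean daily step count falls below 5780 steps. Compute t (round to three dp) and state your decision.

t = -1.432; fail to reject H0

H0: μ = 5780; H1: μ < 5780 (one-sample t-test, left-tailed).
t = (x̄ − μ₀)/(s/√n) = (5560 − 5780)/(813/√28) = -1.432
df = n − 1 = 27
p-value = P(T ≤ -1.432) ≈ 0.082
Since p ≈ 0.082 > α = 0.05, fail to reject H0; the evidence is not statistically significant.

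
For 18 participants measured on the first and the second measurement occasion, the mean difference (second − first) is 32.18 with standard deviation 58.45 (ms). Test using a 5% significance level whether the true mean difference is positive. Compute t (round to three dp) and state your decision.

t = 2.336; reject H0

H0: μ_d = 0; H1: μ_d > 0 (paired t-test on the differences, right-tailed).
t = d̄/(s_d/√n) = 32.18/(58.45/√18) = 2.336
df = n − 1 = 17
p-value = P(T ≥ 2.336) ≈ 0.016
Since p ≈ 0.016 < α = 0.05, reject H0; the evidence is statistically significant.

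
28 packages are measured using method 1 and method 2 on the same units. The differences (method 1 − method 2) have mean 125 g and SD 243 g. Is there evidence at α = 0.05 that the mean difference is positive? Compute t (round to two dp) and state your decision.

H0: μ_d = 0; H1: μ_d > 0 (paired t-test on the differences, right-tailed).
t = d̄/(s_d/√n) = 125/(243/√28) = 2.72
df = n − 1 = 27
p-value = P(T ≥ 2.72) ≈ 0.0056
Since p ≈ 0.0056 < α = 0.05, reject H0; the data support H1.

t = 2.72; reject H0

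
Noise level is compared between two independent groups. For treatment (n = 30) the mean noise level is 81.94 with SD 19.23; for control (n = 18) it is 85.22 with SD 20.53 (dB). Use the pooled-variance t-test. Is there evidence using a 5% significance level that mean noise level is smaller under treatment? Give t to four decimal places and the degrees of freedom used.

Let group 1 = treatment, group 2 = control. H0: μ_1 = μ_2; H1: μ_1 < μ_2 (two-sample pooled-variance t-test, left-tailed).
s_p² = [(30−1)·19.23² + (18−1)·20.53²]/(30+18−2) = 388.895
t = (81.94 − 85.22)/√[388.895·(1/30 + 1/18)] = -0.5579
df = n₁ + n₂ − 2 = 46
p-value = P(T ≤ -0.5579) ≈ 0.290
Since p ≈ 0.290 > α = 0.05, fail to reject H0; the evidence is not statistically significant.

t = -0.5579, df = 46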